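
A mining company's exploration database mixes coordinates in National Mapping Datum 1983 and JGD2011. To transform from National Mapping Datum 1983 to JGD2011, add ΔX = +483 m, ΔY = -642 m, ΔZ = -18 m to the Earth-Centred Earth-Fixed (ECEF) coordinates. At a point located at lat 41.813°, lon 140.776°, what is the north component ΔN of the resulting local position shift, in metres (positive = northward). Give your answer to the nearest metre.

The local north axis is (−sin φ cos λ, −sin φ sin λ, cos φ), giving ΔN = 249.460 + 270.662 − 13.416 = 506.71 m.

ΔN = 507 m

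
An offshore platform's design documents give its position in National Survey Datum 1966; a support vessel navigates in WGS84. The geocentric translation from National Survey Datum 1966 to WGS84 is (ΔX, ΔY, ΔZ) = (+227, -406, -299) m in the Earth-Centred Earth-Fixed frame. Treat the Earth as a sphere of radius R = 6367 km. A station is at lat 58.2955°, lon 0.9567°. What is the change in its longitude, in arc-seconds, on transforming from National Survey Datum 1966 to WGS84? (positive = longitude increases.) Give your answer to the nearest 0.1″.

Δλ = -25.3″

sin φ = 0.850770, cos φ = 0.525538, sin λ = 0.016697, cos λ = 0.999861.
East component: ΔE = −sin λ·ΔX + cos λ·ΔY = −(0.016697)(227) + (0.999861)(-406) = -409.73 m.
1° of latitude spans πR/180 = 111125 m; at latitude φ, 1° of longitude spans that × cos φ = 58400.5 m, so Δλ = -409.73 / 58400.5 × 3600 = -25.257″.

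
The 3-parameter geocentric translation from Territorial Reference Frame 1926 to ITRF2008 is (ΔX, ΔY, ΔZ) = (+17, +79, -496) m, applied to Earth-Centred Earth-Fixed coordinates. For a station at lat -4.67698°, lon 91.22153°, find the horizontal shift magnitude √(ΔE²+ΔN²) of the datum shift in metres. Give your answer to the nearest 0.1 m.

At φ = -4.67698°, λ = 91.22153°: sin φ = -0.081538, cos φ = 0.996670, sin λ = 0.999773, cos λ = -0.021318.
ΔE = −sin λ·ΔX + cos λ·ΔY = −(0.999773)·(17) + (-0.021318)·(79) = -18.68 m.
ΔN = −sin φ cos λ·ΔX − sin φ sin λ·ΔY + cos φ·ΔZ = −(-0.081538)(-0.021318)(17) − (-0.081538)(0.999773)(79) + (0.996670)(-496) = -487.94 m.
Horizontal magnitude = √(ΔE² + ΔN²) = √((-18.68)² + (-487.94)²) = 488.30 m.

488.3 m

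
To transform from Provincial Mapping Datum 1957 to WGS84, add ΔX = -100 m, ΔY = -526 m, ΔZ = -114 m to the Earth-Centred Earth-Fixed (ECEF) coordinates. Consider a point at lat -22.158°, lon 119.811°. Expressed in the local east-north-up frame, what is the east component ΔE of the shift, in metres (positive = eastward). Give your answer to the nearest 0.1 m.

ΔE = 348.3 m

At φ = -22.158°, λ = 119.811°: sin φ = -0.377162, cos φ = 0.926147, sin λ = 0.867670, cos λ = -0.497141.
ΔE = −sin λ·ΔX + cos λ·ΔY = −(0.867670)·(-100) + (-0.497141)·(-526) = 348.26 m.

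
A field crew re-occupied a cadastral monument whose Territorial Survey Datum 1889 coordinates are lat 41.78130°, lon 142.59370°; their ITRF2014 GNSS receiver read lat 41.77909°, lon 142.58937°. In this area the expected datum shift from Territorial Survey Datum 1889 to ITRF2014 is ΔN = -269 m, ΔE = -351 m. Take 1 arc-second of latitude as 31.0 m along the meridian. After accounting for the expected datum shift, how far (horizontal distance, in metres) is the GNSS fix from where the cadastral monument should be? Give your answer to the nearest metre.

24 m

Observed coordinate differences: Δφ = -0.00221°, Δλ = -0.00433°.
Converting to metres (1° lat = 111600 m, cos φ = 0.745694): observed ΔN = -246.6 m, observed ΔE = -360.3 m.
Subtracting the expected shift leaves a residual of -246.6 − (-269) = 22.4 m north and -360.3 − (-351) = -9.3 m east.
Residual distance = √(22.4² + (-9.3)²) = 24.2 m.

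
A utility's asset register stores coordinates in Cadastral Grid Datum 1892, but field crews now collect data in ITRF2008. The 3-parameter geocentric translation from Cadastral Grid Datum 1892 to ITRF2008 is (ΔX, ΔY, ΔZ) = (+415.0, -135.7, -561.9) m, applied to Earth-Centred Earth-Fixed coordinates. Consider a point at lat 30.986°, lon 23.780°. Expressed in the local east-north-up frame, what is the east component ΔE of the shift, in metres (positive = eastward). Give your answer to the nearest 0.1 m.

The local east axis at (φ, λ) is (−sin λ, cos λ, 0), so ΔE = −sin(23.780°)·415.0 + cos(23.780°)·(-135.7) = -291.52 m.

ΔE = -291.5 m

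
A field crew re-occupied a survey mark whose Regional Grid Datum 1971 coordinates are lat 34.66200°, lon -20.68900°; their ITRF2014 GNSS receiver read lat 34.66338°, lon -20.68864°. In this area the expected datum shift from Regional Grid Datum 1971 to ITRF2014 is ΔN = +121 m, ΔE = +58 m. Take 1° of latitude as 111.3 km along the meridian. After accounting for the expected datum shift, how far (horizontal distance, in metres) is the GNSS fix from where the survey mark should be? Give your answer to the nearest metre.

Observed coordinate differences: Δφ = +0.00138°, Δλ = +0.00036°.
Converting to metres (1° lat = 111300 m, cos φ = 0.822521): observed ΔN = 153.6 m, observed ΔE = 33.0 m.
Subtracting the expected shift leaves a residual of 153.6 − (121) = 32.6 m north and 33.0 − (58) = -25.0 m east.
Residual distance = √(32.6² + (-25.0)²) = 41.1 m.

41 m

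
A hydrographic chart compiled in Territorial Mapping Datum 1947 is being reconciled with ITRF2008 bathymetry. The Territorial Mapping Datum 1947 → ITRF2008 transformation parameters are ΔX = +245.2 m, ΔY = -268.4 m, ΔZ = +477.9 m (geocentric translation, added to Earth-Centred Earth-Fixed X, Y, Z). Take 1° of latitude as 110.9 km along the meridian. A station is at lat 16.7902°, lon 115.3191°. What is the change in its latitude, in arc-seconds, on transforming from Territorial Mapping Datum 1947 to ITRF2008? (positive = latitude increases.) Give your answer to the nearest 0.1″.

sin φ = 0.288868, cos φ = 0.957369, sin λ = 0.903940, cos λ = -0.427659.
North component: ΔN = −sin φ cos λ·ΔX − sin φ sin λ·ΔY + cos φ·ΔZ = −(0.288868)(-0.427659)(245.2) − (0.288868)(0.903940)(-268.4) + (0.957369)(477.9) = 557.90 m.
1° of latitude spans 110900 m, so Δφ = 557.90 / 110900 × 3600 = 18.110″.

Δφ = 18.1″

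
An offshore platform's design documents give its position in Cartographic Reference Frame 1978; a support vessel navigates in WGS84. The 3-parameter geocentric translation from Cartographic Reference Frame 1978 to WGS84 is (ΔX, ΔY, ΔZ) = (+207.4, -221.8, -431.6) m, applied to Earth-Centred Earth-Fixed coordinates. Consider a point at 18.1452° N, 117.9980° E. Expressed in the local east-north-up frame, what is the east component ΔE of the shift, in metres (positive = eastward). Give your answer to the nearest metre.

ΔE = -79 m

The local east axis at (φ, λ) is (−sin λ, cos λ, 0), so ΔE = −sin(117.9980°)·207.4 + cos(117.9980°)·(-221.8) = -79.00 m.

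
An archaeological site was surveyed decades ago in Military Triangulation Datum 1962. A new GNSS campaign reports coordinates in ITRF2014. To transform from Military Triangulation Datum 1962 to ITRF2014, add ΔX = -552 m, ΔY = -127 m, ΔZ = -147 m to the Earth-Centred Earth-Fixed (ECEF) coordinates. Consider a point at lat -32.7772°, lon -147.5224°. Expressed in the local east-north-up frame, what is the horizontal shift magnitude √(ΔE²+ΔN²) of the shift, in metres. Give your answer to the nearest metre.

At φ = -32.7772°, λ = -147.5224°: sin φ = -0.541374, cos φ = 0.840782, sin λ = -0.536970, cos λ = -0.843601.
ΔE = −sin λ·ΔX + cos λ·ΔY = −(-0.536970)·(-552) + (-0.843601)·(-127) = -189.27 m.
ΔN = −sin φ cos λ·ΔX − sin φ sin λ·ΔY + cos φ·ΔZ = −(-0.541374)(-0.843601)(-552) − (-0.541374)(-0.536970)(-127) + (0.840782)(-147) = 165.42 m.
Horizontal magnitude = √(ΔE² + ΔN²) = √((-189.27)² + 165.42²) = 251.37 m.

251 m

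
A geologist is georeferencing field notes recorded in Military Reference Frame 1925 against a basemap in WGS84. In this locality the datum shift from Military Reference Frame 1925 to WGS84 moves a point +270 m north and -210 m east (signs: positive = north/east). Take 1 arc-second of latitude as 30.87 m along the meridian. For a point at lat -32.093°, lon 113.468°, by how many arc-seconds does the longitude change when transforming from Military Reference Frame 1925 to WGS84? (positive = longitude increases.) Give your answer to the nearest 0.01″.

Δλ = -8.03″

At latitude -32.093°, cos φ = 0.847187.
1″ of longitude at this latitude = 30.87 × cos φ = 26.1527 m, so Δλ = -210.0 / 26.1527 = -8.030″.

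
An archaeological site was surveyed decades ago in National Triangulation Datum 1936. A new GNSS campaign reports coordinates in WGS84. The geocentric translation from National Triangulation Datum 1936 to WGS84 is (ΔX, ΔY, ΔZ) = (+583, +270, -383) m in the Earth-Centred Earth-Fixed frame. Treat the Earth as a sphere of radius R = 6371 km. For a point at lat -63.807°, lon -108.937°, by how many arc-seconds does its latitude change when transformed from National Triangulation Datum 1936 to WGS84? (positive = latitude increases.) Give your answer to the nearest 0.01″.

sin φ = -0.897312, cos φ = 0.441396, sin λ = -0.945876, cos λ = -0.324528.
North component: ΔN = −sin φ cos λ·ΔX − sin φ sin λ·ΔY + cos φ·ΔZ = −(-0.897312)(-0.324528)(583) − (-0.897312)(-0.945876)(270) + (0.441396)(-383) = -567.99 m.
1° of latitude spans πR/180 = 111195 m, so Δφ = -567.99 / 111195 × 3600 = -18.389″.

Δφ = -18.39″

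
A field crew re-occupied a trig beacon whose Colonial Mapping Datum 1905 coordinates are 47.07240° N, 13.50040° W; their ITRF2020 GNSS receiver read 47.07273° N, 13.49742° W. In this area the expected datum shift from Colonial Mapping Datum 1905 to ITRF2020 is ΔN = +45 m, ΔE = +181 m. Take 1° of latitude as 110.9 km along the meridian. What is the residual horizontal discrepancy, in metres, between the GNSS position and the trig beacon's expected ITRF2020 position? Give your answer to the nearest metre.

45 m

Observed coordinate differences: Δφ = +0.00033°, Δλ = +0.00298°.
Converting to metres (1° lat = 110900 m, cos φ = 0.681074): observed ΔN = 36.6 m, observed ΔE = 225.1 m.
Subtracting the expected shift leaves a residual of 36.6 − (45) = -8.4 m north and 225.1 − (181) = 44.1 m east.
Residual distance = √((-8.4)² + 44.1²) = 44.9 m.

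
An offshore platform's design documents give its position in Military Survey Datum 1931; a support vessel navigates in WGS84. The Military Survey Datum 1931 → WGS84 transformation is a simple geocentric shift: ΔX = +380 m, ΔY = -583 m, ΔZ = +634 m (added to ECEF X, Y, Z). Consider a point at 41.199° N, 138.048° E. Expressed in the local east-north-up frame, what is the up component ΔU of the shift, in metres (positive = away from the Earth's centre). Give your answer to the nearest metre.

The local up (radial) axis is (cos φ cos λ, cos φ sin λ, sin φ), giving ΔU = -212.642 − 293.251 + 417.601 = -88.29 m.

ΔU = -88 m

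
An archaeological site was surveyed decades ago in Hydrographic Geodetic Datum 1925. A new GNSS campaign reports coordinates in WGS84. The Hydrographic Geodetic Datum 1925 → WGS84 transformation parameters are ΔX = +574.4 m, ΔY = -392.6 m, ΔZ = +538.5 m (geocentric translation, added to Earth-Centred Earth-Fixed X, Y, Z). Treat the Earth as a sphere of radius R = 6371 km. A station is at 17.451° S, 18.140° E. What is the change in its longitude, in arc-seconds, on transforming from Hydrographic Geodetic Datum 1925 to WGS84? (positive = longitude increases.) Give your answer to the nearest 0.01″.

Δλ = -18.73″

sin φ = -0.299890, cos φ = 0.953974, sin λ = 0.311340, cos λ = 0.950299.
East component: ΔE = −sin λ·ΔX + cos λ·ΔY = −(0.311340)(574.4) + (0.950299)(-392.6) = -551.92 m.
1° of latitude spans πR/180 = 111195 m; at latitude φ, 1° of longitude spans that × cos φ = 106077.0 m, so Δλ = -551.92 / 106077.0 × 3600 = -18.731″.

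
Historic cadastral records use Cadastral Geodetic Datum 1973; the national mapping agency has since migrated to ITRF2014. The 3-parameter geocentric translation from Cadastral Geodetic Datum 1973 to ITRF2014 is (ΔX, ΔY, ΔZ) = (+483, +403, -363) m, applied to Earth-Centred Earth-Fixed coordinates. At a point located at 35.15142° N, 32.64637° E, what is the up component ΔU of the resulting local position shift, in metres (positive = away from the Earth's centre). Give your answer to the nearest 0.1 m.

At φ = 35.15142°, λ = 32.64637°: sin φ = 0.575739, cos φ = 0.817633, sin λ = 0.539452, cos λ = 0.842016.
ΔU = cos φ cos λ·ΔX + cos φ sin λ·ΔY + sin φ·ΔZ = (0.817633)(0.842016)(483) + (0.817633)(0.539452)(403) + (0.575739)(-363) = 301.29 m.

ΔU = 301.3 m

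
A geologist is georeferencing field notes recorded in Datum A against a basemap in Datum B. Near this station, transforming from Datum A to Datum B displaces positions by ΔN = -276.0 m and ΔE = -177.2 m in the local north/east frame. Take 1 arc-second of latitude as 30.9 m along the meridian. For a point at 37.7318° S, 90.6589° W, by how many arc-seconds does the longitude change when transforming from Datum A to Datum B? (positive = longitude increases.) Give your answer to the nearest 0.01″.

Δλ = -7.25″

At latitude -37.7318°, cos φ = 0.790884.
1″ of longitude at this latitude = 30.90 × cos φ = 24.4383 m, so Δλ = -177.2 / 24.4383 = -7.251″.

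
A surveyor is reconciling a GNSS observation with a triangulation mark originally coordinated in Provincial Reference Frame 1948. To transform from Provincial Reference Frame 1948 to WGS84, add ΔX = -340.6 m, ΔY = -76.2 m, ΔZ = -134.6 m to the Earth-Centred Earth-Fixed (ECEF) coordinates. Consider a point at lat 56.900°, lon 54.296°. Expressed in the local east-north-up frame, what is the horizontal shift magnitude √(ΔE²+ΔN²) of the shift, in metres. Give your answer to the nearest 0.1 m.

The local east axis at (φ, λ) is (−sin λ, cos λ, 0), so ΔE = −sin(54.296°)·(-340.6) + cos(54.296°)·(-76.2) = 232.11 m.
The local north axis is (−sin φ cos λ, −sin φ sin λ, cos φ), giving ΔN = 166.516 + 51.836 − 73.505 = 144.85 m.
Horizontal magnitude = √(ΔE² + ΔN²) = √(232.11² + 144.85²) = 273.60 m.

273.6 m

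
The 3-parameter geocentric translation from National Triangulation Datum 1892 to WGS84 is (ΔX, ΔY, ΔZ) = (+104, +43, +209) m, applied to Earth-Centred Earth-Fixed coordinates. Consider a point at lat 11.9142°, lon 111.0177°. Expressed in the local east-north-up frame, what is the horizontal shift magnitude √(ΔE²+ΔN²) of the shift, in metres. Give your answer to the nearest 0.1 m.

232.9 m

At φ = 11.9142°, λ = 111.0177°: sin φ = 0.206447, cos φ = 0.978458, sin λ = 0.933470, cos λ = -0.358656.
ΔE = −sin λ·ΔX + cos λ·ΔY = −(0.933470)·(104) + (-0.358656)·(43) = -112.50 m.
ΔN = −sin φ cos λ·ΔX − sin φ sin λ·ΔY + cos φ·ΔZ = −(0.206447)(-0.358656)(104) − (0.206447)(0.933470)(43) + (0.978458)(209) = 203.91 m.
Horizontal magnitude = √(ΔE² + ΔN²) = √((-112.50)² + 203.91²) = 232.89 m.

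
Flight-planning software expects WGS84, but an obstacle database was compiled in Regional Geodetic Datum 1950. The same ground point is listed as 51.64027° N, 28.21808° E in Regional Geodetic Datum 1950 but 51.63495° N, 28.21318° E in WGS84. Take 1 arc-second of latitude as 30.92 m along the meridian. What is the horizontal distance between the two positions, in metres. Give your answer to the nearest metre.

682 m

Δφ = 51.63495° − 51.64027° = -0.00532°; Δλ = 28.21318° − 28.21808° = -0.00490°.
1° of latitude = 3600 × 30.92 = 111312 m.
ΔN = Δφ × 111312 = -592.2 m; ΔE = Δλ × 111312 × cos(51.64027°) = -0.00490 × 111312 × 0.620597 = -338.5 m.
Distance = √(ΔE² + ΔN²) = √((-338.5)² + (-592.2)²) = 682.1 m.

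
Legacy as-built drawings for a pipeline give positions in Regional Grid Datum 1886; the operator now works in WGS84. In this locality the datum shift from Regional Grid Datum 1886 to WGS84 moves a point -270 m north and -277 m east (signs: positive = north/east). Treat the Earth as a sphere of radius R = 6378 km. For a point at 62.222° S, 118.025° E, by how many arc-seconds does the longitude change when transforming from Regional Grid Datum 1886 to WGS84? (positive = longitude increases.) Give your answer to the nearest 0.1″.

At latitude -62.222°, cos φ = 0.466047.
One radian of longitude at latitude φ spans R cos φ, so Δλ = ΔE / (R cos φ) = -277.0 / (6378000 × 0.466047) = -9.3189e-05 rad = -19.222″.

Δλ = -19.2″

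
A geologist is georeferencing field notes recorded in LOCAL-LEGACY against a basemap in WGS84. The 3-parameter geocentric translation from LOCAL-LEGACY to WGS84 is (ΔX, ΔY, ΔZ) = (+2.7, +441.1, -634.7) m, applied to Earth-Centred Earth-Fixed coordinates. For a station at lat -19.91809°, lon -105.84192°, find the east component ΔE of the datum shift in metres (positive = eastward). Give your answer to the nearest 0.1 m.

ΔE = -117.8 m

At φ = -19.91809°, λ = -105.84192°: sin φ = -0.340676, cos φ = 0.940181, sin λ = -0.962019, cos λ = -0.272984.
ΔE = −sin λ·ΔX + cos λ·ΔY = −(-0.962019)·(2.7) + (-0.272984)·(441.1) = -117.82 m.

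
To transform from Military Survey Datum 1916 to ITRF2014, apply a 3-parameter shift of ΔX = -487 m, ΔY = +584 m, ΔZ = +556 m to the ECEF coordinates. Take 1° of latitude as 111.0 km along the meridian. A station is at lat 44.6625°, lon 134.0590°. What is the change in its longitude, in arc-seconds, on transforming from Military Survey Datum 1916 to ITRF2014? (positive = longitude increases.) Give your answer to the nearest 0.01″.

Δλ = -2.56″

sin φ = 0.702929, cos φ = 0.711260, sin λ = 0.718624, cos λ = -0.695399.
East component: ΔE = −sin λ·ΔX + cos λ·ΔY = −(0.718624)(-487) + (-0.695399)(584) = -56.14 m.
1° of latitude spans 111000 m; at latitude φ, 1° of longitude spans that × cos φ = 78949.8 m, so Δλ = -56.14 / 78949.8 × 3600 = -2.560″.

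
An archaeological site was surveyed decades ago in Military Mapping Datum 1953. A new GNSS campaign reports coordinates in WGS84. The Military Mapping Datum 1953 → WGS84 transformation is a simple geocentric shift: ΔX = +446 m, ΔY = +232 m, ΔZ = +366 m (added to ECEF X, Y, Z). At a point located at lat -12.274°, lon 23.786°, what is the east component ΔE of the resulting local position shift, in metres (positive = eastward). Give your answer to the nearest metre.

ΔE = 32 m

At φ = -12.274°, λ = 23.786°: sin φ = -0.212587, cos φ = 0.977142, sin λ = 0.403322, cos λ = 0.915058.
ΔE = −sin λ·ΔX + cos λ·ΔY = −(0.403322)·(446) + (0.915058)·(232) = 32.41 m.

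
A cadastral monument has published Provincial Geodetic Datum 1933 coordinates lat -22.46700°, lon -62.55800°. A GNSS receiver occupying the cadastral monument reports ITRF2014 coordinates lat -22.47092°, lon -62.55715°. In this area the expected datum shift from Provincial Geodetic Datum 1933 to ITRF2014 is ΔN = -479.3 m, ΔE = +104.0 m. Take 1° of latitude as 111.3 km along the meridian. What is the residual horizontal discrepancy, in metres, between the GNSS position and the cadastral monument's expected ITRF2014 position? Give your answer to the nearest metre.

Observed coordinate differences: Δφ = -0.00392°, Δλ = +0.00085°.
Converting to metres (1° lat = 111300 m, cos φ = 0.924100): observed ΔN = -436.3 m, observed ΔE = 87.4 m.
Subtracting the expected shift leaves a residual of -436.3 − (-479.3) = 43.0 m north and 87.4 − (104.0) = -16.6 m east.
Residual distance = √(43.0² + (-16.6)²) = 46.1 m.

46 m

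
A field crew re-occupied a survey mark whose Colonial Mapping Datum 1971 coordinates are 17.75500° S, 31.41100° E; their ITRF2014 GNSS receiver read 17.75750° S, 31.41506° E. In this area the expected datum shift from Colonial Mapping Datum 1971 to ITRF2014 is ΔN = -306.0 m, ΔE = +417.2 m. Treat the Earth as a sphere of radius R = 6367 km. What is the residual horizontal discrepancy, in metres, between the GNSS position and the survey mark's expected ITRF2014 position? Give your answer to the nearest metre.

31 m

Observed coordinate differences: Δφ = -0.00250°, Δλ = +0.00406°.
Converting to metres (1° lat = 111125 m, cos φ = 0.952369): observed ΔN = -277.8 m, observed ΔE = 429.7 m.
Subtracting the expected shift leaves a residual of -277.8 − (-306.0) = 28.2 m north and 429.7 − (417.2) = 12.5 m east.
Residual distance = √(28.2² + 12.5²) = 30.8 m.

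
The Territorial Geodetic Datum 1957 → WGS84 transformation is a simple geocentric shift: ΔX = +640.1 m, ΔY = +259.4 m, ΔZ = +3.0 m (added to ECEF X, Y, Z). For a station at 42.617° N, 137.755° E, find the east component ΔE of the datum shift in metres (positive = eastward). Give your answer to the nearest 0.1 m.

ΔE = -622.4 m

At φ = 42.617°, λ = 137.755°: sin φ = 0.677094, cos φ = 0.735896, sin λ = 0.672302, cos λ = -0.740277.
ΔE = −sin λ·ΔX + cos λ·ΔY = −(0.672302)·(640.1) + (-0.740277)·(259.4) = -622.37 m.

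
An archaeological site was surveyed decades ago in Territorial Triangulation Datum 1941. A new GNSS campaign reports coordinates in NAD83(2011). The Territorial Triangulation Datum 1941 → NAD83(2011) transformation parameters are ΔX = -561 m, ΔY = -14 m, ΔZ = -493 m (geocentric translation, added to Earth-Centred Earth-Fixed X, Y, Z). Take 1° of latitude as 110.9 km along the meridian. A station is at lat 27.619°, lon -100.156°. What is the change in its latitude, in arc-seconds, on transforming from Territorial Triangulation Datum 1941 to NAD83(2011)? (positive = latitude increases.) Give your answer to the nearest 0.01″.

Δφ = -15.88″

sin φ = 0.463590, cos φ = 0.886050, sin λ = -0.984331, cos λ = -0.176329.
North component: ΔN = −sin φ cos λ·ΔX − sin φ sin λ·ΔY + cos φ·ΔZ = −(0.463590)(-0.176329)(-561) − (0.463590)(-0.984331)(-14) + (0.886050)(-493) = -489.07 m.
1° of latitude spans 110900 m, so Δφ = -489.07 / 110900 × 3600 = -15.876″.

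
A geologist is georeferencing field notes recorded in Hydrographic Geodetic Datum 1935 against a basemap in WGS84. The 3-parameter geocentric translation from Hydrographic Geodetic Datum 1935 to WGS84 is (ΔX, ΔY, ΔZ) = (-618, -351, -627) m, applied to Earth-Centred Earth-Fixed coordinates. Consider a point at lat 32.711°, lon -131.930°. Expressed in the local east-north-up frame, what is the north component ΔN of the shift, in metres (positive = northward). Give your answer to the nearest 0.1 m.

ΔN = -891.8 m

The local north axis is (−sin φ cos λ, −sin φ sin λ, cos φ), giving ΔN = -223.165 − 141.115 − 527.562 = -891.84 m.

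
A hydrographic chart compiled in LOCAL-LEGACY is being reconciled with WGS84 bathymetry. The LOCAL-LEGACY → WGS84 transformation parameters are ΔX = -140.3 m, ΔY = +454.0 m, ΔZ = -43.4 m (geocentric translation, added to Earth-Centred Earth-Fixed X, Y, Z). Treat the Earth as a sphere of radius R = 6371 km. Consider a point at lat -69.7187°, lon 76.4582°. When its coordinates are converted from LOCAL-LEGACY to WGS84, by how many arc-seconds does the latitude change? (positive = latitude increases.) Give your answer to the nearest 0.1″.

sin φ = -0.938002, cos φ = 0.346630, sin λ = 0.972199, cos λ = 0.234155.
North component: ΔN = −sin φ cos λ·ΔX − sin φ sin λ·ΔY + cos φ·ΔZ = −(-0.938002)(0.234155)(-140.3) − (-0.938002)(0.972199)(454.0) + (0.346630)(-43.4) = 368.16 m.
1° of latitude spans πR/180 = 111195 m, so Δφ = 368.16 / 111195 × 3600 = 11.919″.

Δφ = 11.9″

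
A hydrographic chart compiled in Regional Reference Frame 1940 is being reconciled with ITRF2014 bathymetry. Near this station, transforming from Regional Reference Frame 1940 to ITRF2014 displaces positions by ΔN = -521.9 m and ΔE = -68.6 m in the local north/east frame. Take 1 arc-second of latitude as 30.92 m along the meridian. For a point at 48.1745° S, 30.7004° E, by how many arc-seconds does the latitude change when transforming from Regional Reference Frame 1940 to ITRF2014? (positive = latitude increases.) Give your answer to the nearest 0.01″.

1″ of latitude = 30.92 m, so Δφ = -521.9 / 30.92 = -16.879″.

Δφ = -16.88″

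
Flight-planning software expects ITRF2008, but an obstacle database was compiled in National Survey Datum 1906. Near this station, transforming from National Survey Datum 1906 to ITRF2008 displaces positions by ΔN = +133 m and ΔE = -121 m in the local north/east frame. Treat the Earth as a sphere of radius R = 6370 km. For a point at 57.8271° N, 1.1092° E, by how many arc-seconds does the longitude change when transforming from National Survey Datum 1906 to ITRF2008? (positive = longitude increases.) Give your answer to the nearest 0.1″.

Δλ = -7.4″

At latitude 57.8271°, cos φ = 0.532476.
One radian of longitude at latitude φ spans R cos φ, so Δλ = ΔE / (R cos φ) = -121.0 / (6370000 × 0.532476) = -3.5674e-05 rad = -7.358″.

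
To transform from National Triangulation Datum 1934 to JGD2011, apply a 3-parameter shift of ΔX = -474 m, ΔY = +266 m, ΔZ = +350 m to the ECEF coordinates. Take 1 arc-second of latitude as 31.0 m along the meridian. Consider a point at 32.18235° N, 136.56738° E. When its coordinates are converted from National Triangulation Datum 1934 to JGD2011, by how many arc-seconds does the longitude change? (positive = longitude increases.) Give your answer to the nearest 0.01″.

Δλ = 5.06″

sin φ = 0.532616, cos φ = 0.846357, sin λ = 0.687501, cos λ = -0.726183.
East component: ΔE = −sin λ·ΔX + cos λ·ΔY = −(0.687501)(-474) + (-0.726183)(266) = 132.71 m.
1° of latitude spans 3600 × 31.00 = 111600 m; at latitude φ, 1° of longitude spans that × cos φ = 94453.5 m, so Δλ = 132.71 / 94453.5 × 3600 = 5.058″.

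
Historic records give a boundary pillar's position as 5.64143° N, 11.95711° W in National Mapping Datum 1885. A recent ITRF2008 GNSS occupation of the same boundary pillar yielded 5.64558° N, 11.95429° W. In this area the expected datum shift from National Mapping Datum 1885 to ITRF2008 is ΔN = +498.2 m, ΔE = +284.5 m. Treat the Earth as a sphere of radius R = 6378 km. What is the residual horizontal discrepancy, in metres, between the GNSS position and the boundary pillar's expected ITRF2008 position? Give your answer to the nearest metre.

46 m

Observed coordinate differences: Δφ = +0.00415°, Δλ = +0.00282°.
Converting to metres (1° lat = 111317 m, cos φ = 0.995157): observed ΔN = 462.0 m, observed ΔE = 312.4 m.
Subtracting the expected shift leaves a residual of 462.0 − (498.2) = -36.2 m north and 312.4 − (284.5) = 27.9 m east.
Residual distance = √((-36.2)² + 27.9²) = 45.7 m.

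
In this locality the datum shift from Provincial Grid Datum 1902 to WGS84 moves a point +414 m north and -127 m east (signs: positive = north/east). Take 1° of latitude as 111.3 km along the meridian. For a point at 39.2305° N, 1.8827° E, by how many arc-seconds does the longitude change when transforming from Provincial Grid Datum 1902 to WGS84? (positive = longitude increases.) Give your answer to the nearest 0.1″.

At latitude 39.2305°, cos φ = 0.774608.
1° of longitude at this latitude = 111.3 × cos φ = 86.21 km, so Δλ = -127.0 / 86213.9 = -0.0014731° = -5.303″.

Δλ = -5.3″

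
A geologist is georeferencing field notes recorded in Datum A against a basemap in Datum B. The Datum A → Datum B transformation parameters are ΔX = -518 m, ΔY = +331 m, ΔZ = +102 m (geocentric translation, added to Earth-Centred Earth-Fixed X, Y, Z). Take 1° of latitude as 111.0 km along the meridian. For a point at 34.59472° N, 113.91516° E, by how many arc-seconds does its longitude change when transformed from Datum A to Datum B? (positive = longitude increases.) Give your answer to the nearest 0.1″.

sin φ = 0.567768, cos φ = 0.823189, sin λ = 0.914147, cos λ = -0.405383.
East component: ΔE = −sin λ·ΔX + cos λ·ΔY = −(0.914147)(-518) + (-0.405383)(331) = 339.35 m.
1° of latitude spans 111000 m; at latitude φ, 1° of longitude spans that × cos φ = 91373.9 m, so Δλ = 339.35 / 91373.9 × 3600 = 13.370″.

Δλ = 13.4″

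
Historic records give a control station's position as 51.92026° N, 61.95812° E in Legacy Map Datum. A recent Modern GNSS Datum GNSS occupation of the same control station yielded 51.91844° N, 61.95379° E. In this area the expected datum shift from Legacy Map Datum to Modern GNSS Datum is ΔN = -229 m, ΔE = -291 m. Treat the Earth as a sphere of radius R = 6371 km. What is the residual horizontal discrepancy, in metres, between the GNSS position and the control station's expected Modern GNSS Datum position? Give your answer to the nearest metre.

27 m

Observed coordinate differences: Δφ = -0.00182°, Δλ = -0.00433°.
Converting to metres (1° lat = 111195 m, cos φ = 0.616758): observed ΔN = -202.4 m, observed ΔE = -297.0 m.
Subtracting the expected shift leaves a residual of -202.4 − (-229) = 26.6 m north and -297.0 − (-291) = -6.0 m east.
Residual distance = √(26.6² + (-6.0)²) = 27.3 m.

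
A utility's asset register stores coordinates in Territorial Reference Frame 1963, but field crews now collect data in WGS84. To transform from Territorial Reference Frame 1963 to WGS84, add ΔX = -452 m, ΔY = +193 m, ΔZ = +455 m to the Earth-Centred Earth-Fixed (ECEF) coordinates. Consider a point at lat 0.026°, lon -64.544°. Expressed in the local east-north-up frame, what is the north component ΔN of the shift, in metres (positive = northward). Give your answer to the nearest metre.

At φ = 0.026°, λ = -64.544°: sin φ = 0.000454, cos φ = 1.000000, sin λ = -0.902916, cos λ = 0.429818.
ΔN = −sin φ cos λ·ΔX − sin φ sin λ·ΔY + cos φ·ΔZ = −(0.000454)(0.429818)(-452) − (0.000454)(-0.902916)(193) + (1.000000)(455) = 455.17 m.

ΔN = 455 m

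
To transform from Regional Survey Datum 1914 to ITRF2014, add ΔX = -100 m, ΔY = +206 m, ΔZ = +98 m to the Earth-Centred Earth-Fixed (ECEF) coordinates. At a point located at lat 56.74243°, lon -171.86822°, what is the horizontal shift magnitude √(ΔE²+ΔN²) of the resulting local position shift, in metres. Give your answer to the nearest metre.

218 m

The local east axis at (φ, λ) is (−sin λ, cos λ, 0), so ΔE = −sin(-171.86822°)·(-100) + cos(-171.86822°)·206 = -218.07 m.
The local north axis is (−sin φ cos λ, −sin φ sin λ, cos φ), giving ΔN = -82.781 + 24.366 + 53.744 = -4.67 m.
Horizontal magnitude = √(ΔE² + ΔN²) = √((-218.07)² + (-4.67)²) = 218.12 m.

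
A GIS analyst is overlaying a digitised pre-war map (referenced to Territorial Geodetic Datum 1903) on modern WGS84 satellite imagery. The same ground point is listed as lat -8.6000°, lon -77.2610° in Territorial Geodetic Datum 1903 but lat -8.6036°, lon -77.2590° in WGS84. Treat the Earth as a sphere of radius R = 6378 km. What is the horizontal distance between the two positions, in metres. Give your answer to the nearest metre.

457 m

Δφ = -8.6036° − -8.6000° = -0.0036°; Δλ = -77.2590° − -77.2610° = +0.0020°.
1° along a meridian = πR/180 = 111317 m.
ΔN = Δφ × 111317 = -400.7 m; ΔE = Δλ × 111317 × cos(-8.6000°) = +0.0020 × 111317 × 0.988756 = 220.1 m.
Distance = √(ΔE² + ΔN²) = √(220.1² + (-400.7)²) = 457.2 m.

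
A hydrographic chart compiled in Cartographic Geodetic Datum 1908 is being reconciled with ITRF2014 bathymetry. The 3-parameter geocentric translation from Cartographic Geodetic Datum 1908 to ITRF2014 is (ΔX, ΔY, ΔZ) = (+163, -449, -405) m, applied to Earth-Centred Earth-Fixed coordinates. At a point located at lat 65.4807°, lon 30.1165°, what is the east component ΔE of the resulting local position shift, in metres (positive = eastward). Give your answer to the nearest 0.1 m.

ΔE = -470.2 m

The local east axis at (φ, λ) is (−sin λ, cos λ, 0), so ΔE = −sin(30.1165°)·163 + cos(30.1165°)·(-449) = -470.17 m.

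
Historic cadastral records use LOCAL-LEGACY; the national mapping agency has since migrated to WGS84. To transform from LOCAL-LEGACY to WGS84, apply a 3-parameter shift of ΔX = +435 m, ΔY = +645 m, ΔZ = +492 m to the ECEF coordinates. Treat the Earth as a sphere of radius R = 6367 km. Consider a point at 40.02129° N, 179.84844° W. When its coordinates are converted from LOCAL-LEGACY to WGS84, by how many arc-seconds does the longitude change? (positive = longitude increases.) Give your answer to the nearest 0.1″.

sin φ = 0.643072, cos φ = 0.765806, sin λ = -0.002645, cos λ = -0.999997.
East component: ΔE = −sin λ·ΔX + cos λ·ΔY = −(-0.002645)(435) + (-0.999997)(645) = -643.85 m.
1° of latitude spans πR/180 = 111125 m; at latitude φ, 1° of longitude spans that × cos φ = 85100.2 m, so Δλ = -643.85 / 85100.2 × 3600 = -27.237″.

Δλ = -27.2″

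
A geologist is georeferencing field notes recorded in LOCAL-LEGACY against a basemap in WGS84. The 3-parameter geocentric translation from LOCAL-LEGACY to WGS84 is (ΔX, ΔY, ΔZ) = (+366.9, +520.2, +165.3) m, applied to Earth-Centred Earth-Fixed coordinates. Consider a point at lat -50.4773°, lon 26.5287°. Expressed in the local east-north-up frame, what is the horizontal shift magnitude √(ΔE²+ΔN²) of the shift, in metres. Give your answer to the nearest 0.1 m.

At φ = -50.4773°, λ = 26.5287°: sin φ = -0.771373, cos φ = 0.636384, sin λ = 0.446646, cos λ = 0.894711.
ΔE = −sin λ·ΔX + cos λ·ΔY = −(0.446646)·(366.9) + (0.894711)·(520.2) = 301.55 m.
ΔN = −sin φ cos λ·ΔX − sin φ sin λ·ΔY + cos φ·ΔZ = −(-0.771373)(0.894711)(366.9) − (-0.771373)(0.446646)(520.2) + (0.636384)(165.3) = 537.64 m.
Horizontal magnitude = √(ΔE² + ΔN²) = √(301.55² + 537.64²) = 616.43 m.

616.4 m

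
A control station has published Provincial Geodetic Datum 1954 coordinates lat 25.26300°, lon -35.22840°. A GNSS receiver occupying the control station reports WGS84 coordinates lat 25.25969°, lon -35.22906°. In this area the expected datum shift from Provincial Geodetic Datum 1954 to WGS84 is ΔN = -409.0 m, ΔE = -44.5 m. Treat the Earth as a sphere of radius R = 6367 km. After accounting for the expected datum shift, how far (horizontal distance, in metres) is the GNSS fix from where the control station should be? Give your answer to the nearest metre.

47 m

Observed coordinate differences: Δφ = -0.00331°, Δλ = -0.00066°.
Converting to metres (1° lat = 111125 m, cos φ = 0.904358): observed ΔN = -367.8 m, observed ΔE = -66.3 m.
Subtracting the expected shift leaves a residual of -367.8 − (-409.0) = 41.2 m north and -66.3 − (-44.5) = -21.8 m east.
Residual distance = √(41.2² + (-21.8)²) = 46.6 m.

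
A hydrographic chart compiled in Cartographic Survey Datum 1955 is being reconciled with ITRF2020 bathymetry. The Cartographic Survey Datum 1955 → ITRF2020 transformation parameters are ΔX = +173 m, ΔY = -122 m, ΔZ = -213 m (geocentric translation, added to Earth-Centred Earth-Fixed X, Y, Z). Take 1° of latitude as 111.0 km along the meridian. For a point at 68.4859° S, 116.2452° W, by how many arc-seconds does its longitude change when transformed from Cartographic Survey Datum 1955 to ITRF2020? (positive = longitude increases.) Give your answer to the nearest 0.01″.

sin φ = -0.930327, cos φ = 0.366730, sin λ = -0.896910, cos λ = -0.442214.
East component: ΔE = −sin λ·ΔX + cos λ·ΔY = −(-0.896910)(173) + (-0.442214)(-122) = 209.12 m.
1° of latitude spans 111000 m; at latitude φ, 1° of longitude spans that × cos φ = 40707.1 m, so Δλ = 209.12 / 40707.1 × 3600 = 18.493″.

Δλ = 18.49″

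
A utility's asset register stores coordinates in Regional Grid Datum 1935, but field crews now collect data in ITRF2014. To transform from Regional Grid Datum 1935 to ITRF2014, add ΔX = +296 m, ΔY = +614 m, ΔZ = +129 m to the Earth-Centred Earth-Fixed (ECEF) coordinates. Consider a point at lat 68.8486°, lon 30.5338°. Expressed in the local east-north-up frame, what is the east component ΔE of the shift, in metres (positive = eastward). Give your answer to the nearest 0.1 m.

At φ = 68.8486°, λ = 30.5338°: sin φ = 0.932630, cos φ = 0.360834, sin λ = 0.508047, cos λ = 0.861330.
ΔE = −sin λ·ΔX + cos λ·ΔY = −(0.508047)·(296) + (0.861330)·(614) = 378.47 m.

ΔE = 378.5 m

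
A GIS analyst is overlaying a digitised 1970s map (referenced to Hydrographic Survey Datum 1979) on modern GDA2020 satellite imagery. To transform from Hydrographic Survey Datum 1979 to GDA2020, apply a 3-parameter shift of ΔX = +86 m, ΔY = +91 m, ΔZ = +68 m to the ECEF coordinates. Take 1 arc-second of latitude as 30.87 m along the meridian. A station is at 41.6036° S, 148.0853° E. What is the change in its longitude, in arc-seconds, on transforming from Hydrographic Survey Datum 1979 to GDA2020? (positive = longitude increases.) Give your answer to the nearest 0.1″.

Δλ = -5.3″

sin φ = -0.663973, cos φ = 0.747756, sin λ = 0.528656, cos λ = -0.848836.
East component: ΔE = −sin λ·ΔX + cos λ·ΔY = −(0.528656)(86) + (-0.848836)(91) = -122.71 m.
1° of latitude spans 3600 × 30.87 = 111132 m; at latitude φ, 1° of longitude spans that × cos φ = 83099.7 m, so Δλ = -122.71 / 83099.7 × 3600 = -5.316″.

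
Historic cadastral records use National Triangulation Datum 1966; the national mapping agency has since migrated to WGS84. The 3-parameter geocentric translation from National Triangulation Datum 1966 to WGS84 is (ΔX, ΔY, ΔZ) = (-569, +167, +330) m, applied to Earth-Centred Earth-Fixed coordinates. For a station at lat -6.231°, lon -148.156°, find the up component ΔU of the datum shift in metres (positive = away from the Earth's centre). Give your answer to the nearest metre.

ΔU = 357 m

At φ = -6.231°, λ = -148.156°: sin φ = -0.108537, cos φ = 0.994092, sin λ = -0.527608, cos λ = -0.849488.
ΔU = cos φ cos λ·ΔX + cos φ sin λ·ΔY + sin φ·ΔZ = (0.994092)(-0.849488)(-569) + (0.994092)(-0.527608)(167) + (-0.108537)(330) = 357.10 m.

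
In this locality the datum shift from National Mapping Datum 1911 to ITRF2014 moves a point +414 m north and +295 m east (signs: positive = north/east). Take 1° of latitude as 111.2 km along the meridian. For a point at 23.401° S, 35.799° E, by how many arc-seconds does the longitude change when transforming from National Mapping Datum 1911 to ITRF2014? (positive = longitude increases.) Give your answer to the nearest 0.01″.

At latitude -23.401°, cos φ = 0.917748.
1° of longitude at this latitude = 111.2 × cos φ = 102.05 km, so Δλ = 295.0 / 102053.5 = 0.0028906° = 10.406″.

Δλ = 10.41″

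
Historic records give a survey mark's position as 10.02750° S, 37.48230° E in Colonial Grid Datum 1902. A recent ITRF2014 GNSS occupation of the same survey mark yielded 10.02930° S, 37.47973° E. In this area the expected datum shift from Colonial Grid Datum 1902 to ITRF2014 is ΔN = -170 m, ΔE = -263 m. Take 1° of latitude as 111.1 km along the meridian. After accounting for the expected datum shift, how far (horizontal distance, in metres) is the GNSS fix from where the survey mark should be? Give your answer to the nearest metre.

35 m

Observed coordinate differences: Δφ = -0.00180°, Δλ = -0.00257°.
Converting to metres (1° lat = 111100 m, cos φ = 0.984724): observed ΔN = -200.0 m, observed ΔE = -281.2 m.
Subtracting the expected shift leaves a residual of -200.0 − (-170) = -30.0 m north and -281.2 − (-263) = -18.2 m east.
Residual distance = √((-30.0)² + (-18.2)²) = 35.1 m.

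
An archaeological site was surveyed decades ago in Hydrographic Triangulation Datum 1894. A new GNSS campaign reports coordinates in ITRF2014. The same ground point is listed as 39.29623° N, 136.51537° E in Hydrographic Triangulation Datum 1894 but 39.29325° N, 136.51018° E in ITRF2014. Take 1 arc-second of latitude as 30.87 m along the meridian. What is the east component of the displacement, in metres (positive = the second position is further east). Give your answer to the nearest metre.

ΔE = -446 m

Δφ = 39.29325° − 39.29623° = -0.00298°; Δλ = 136.51018° − 136.51537° = -0.00519°.
1° of latitude = 3600 × 30.87 = 111132 m.
ΔN = Δφ × 111132 = -331.2 m; ΔE = Δλ × 111132 × cos(39.29623°) = -0.00519 × 111132 × 0.773882 = -446.4 m.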